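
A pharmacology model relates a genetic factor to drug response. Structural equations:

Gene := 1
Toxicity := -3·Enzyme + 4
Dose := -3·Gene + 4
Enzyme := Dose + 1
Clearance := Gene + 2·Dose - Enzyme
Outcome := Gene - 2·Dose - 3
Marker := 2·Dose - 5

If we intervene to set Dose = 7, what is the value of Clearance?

7

Under do(Dose=7), the mechanism Dose := -3·Gene + 4 is discarded; Dose is fixed at 7.
Enzyme = Dose + 1  [with Dose=7]  = 8
Clearance = Gene + 2·Dose - Enzyme  [with Gene=1, Dose=7, Enzyme=8]  = 7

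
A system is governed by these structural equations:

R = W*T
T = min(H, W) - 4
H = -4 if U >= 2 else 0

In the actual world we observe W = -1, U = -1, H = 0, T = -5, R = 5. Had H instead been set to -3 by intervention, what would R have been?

do(H=-3) replaces the equation H = -4 if U >= 2 else 0 with the constant H = -3.
T = min(H, W) - 4  [with H=-3, W=-1]  = -7
R = W*T  [with W=-1, T=-7]  = 7

7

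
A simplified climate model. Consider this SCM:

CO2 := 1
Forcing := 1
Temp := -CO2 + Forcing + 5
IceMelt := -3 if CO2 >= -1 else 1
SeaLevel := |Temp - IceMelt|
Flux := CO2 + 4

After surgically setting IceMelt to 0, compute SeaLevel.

5

Intervening sets IceMelt = 0 and removes its equation (IceMelt := -3 if CO2 >= -1 else 1).
Temp = -CO2 + Forcing + 5  [with CO2=1, Forcing=1]  = 5
SeaLevel = |Temp - IceMelt|  [with Temp=5, IceMelt=0]  = 5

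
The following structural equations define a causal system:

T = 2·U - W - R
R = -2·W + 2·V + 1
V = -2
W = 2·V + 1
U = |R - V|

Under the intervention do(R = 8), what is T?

do(R=8) replaces the equation R = -2·W + 2·V + 1 with the constant R = 8.
W = 2·V + 1  [with V=-2]  = -3
U = |R - V|  [with R=8, V=-2]  = 10
T = 2·U - W - R  [with U=10, W=-3, R=8]  = 15

15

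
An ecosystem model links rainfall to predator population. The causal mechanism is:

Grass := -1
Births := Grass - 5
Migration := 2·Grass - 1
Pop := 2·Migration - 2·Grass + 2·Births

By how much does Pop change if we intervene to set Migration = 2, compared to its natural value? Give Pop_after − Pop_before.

The intervention breaks the incoming arrows to Migration: Migration := 2·Grass - 1 no longer applies, and Migration = 2.
Births = Grass - 5  [with Grass=-1]  = -6
Pop = 2·Migration - 2·Grass + 2·Births  [with Migration=2, Grass=-1, Births=-6]  = -6
Without intervention: Births = Grass - 5  [with Grass=-1]  = -6; Migration = 2·Grass - 1  [with Grass=-1]  = -3; Pop = 2·Migration - 2·Grass + 2·Births  [with Migration=-3, Grass=-1, Births=-6]  = -16.
Change = -6 − (-16) = 10.

10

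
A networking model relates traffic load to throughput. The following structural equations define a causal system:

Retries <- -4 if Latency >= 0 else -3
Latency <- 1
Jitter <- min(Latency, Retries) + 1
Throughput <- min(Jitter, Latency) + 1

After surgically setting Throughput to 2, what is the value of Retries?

The intervention breaks the incoming arrows to Throughput: Throughput <- min(Jitter, Latency) + 1 no longer applies, and Throughput = 2.
Since Retries is not a descendant of the intervened variable, it is unaffected.
Retries = -4 if Latency >= 0 else -3  [with Latency=1]  = -4

-4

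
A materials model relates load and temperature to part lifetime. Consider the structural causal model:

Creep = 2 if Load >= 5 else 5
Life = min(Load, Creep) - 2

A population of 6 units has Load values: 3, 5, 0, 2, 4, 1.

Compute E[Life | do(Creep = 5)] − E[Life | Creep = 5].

0.5

Under do(Creep=5), Creep's equation is replaced by Creep=5 for every unit. Per-unit Life: 1, 3, -2, 0, 2, -1. Mean = 0.5.
Conditioning on Creep=5 selects the 5 unit(s) with Load ∈ {3, 0, 2, 4, 1}. Their Life values: 1, -2, 0, 2, -1. Mean = 0.
Difference = 0.5 − 0 = 0.5.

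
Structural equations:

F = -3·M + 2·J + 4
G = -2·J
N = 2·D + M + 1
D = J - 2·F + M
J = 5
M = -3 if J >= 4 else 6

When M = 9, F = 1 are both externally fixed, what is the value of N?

34

Under do(M = 9, F = 1), each intervened variable's structural equation is replaced by its fixed value.
D = J - 2·F + M  [with J=5, F=1, M=9]  = 12
N = 2·D + M + 1  [with D=12, M=9]  = 34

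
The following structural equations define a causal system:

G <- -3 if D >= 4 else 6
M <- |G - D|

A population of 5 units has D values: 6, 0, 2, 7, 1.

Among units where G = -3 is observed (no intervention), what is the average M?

E[M|G=-3] averages over only the 2 units with G=-3 (D = 6, 7): M = 9, 10, mean 9.5.

9.5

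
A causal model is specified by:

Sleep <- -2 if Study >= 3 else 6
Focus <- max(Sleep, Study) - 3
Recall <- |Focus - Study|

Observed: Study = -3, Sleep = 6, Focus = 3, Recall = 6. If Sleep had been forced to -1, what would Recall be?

Under do(Sleep=-1), the mechanism Sleep <- -2 if Study >= 3 else 6 is discarded; Sleep is fixed at -1.
Focus = max(Sleep, Study) - 3  [with Sleep=-1, Study=-3]  = -4
Recall = |Focus - Study|  [with Focus=-4, Study=-3]  = 1

1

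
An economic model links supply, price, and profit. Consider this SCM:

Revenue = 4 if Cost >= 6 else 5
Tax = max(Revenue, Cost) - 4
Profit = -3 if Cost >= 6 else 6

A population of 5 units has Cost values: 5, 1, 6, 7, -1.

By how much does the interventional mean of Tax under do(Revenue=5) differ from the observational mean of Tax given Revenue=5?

0.6

do(Revenue=5) breaks Revenue's dependence on Cost. With Revenue=5 fixed, Tax across the units is 1, 1, 2, 3, 1, mean 1.6.
Observing Revenue=5 restricts to units where Revenue's equation naturally yields 5: Cost ∈ {5, 1, -1}. In that subpopulation Tax = 1, 1, 1, mean 1.
Difference = 1.6 − 1 = 0.6.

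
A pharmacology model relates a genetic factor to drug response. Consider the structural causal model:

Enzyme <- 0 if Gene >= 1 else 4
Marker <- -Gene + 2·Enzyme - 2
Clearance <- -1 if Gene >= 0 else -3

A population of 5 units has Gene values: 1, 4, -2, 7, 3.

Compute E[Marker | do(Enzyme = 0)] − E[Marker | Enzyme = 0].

Under do(Enzyme=0), Enzyme's equation is replaced by Enzyme=0 for every unit. Per-unit Marker: -3, -6, 0, -9, -5. Mean = -4.6.
Observing Enzyme=0 restricts to units where Enzyme's equation naturally yields 0: Gene ∈ {1, 4, 7, 3}. In that subpopulation Marker = -3, -6, -9, -5, mean -5.75.
Difference = -4.6 − (-5.75) = 1.15.

1.15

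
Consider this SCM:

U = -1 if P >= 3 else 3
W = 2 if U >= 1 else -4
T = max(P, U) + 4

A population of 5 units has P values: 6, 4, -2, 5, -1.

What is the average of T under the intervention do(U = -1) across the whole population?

6.6

Every unit gets U=-1 under the intervention. T values become 10, 8, 3, 9, 3; E[T|do(U=-1)] = 6.6.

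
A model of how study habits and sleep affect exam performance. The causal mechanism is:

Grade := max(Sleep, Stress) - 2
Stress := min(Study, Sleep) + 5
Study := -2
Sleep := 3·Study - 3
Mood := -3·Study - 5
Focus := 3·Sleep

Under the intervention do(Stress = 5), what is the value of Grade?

The intervention breaks the incoming arrows to Stress: Stress := min(Study, Sleep) + 5 no longer applies, and Stress = 5.
Sleep = 3·Study - 3  [with Study=-2]  = -9
Grade = max(Sleep, Stress) - 2  [with Sleep=-9, Stress=5]  = 3

3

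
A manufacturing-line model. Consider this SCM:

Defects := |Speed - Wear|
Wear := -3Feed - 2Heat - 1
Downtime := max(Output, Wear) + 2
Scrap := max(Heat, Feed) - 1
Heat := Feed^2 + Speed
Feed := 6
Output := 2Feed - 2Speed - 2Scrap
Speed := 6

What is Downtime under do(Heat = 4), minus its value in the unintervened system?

72

The intervention breaks the incoming arrows to Heat: Heat := Feed^2 + Speed no longer applies, and Heat = 4.
Wear = -3Feed - 2Heat - 1  [with Feed=6, Heat=4]  = -27
Scrap = max(Heat, Feed) - 1  [with Heat=4, Feed=6]  = 5
Output = 2Feed - 2Speed - 2Scrap  [with Feed=6, Speed=6, Scrap=5]  = -10
Downtime = max(Output, Wear) + 2  [with Output=-10, Wear=-27]  = -8
Without intervention: Heat = Feed^2 + Speed  [with Feed=6, Speed=6]  = 42; Wear = -3Feed - 2Heat - 1  [with Feed=6, Heat=42]  = -103; Scrap = max(Heat, Feed) - 1  [with Heat=42, Feed=6]  = 41; Output = 2Feed - 2Speed - 2Scrap  [with Feed=6, Speed=6, Scrap=41]  = -82; Downtime = max(Output, Wear) + 2  [with Output=-82, Wear=-103]  = -80.
Change = -8 − (-80) = 72.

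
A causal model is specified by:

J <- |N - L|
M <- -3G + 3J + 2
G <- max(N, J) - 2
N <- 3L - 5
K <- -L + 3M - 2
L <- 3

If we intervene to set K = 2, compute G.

do(K=2) replaces the equation K <- -L + 3M - 2 with the constant K = 2.
No directed path runs from K to G, so G keeps its natural value.
N = 3L - 5  [with L=3]  = 4
J = |N - L|  [with N=4, L=3]  = 1
G = max(N, J) - 2  [with N=4, J=1]  = 2

2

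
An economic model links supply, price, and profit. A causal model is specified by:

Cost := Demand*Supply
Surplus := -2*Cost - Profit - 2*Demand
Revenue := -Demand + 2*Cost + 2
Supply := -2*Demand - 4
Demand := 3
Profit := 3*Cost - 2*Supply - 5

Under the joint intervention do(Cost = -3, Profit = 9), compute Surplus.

-9

Setting Cost = -3, Profit = 9 by intervention discards those variables' equations.
Surplus = -2*Cost - Profit - 2*Demand  [with Cost=-3, Profit=9, Demand=3]  = -9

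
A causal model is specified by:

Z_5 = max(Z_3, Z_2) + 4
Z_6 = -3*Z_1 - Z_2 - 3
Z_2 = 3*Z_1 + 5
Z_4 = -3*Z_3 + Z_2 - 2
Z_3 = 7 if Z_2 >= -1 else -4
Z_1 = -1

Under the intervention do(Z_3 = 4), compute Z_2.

Under do(Z_3=4), the mechanism Z_3 = 7 if Z_2 >= -1 else -4 is discarded; Z_3 is fixed at 4.
Since Z_2 is not a descendant of the intervened variable, it is unaffected.
Z_2 = 3*Z_1 + 5  [with Z_1=-1]  = 2

2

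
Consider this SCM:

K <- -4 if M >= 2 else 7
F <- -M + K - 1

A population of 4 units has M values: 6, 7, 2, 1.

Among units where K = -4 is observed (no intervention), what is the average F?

-10

Conditioning on K=-4 selects the 3 unit(s) with M ∈ {6, 7, 2}. Their F values: -11, -12, -7. Mean = -10.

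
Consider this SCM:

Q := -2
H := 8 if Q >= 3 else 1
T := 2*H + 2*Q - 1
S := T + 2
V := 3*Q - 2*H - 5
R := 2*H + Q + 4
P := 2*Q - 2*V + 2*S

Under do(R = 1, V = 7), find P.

-20

Setting R = 1, V = 7 by intervention discards those variables' equations.
H = 8 if Q >= 3 else 1  [with Q=-2]  = 1
T = 2*H + 2*Q - 1  [with H=1, Q=-2]  = -3
S = T + 2  [with T=-3]  = -1
P = 2*Q - 2*V + 2*S  [with Q=-2, V=7, S=-1]  = -20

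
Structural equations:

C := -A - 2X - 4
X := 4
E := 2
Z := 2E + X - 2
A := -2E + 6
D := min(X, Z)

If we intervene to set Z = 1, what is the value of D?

1

The intervention breaks the incoming arrows to Z: Z := 2E + X - 2 no longer applies, and Z = 1.
D = min(X, Z)  [with X=4, Z=1]  = 1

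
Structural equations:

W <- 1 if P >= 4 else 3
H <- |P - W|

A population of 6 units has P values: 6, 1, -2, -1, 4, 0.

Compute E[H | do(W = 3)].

The intervention sets W=3 in all 6 units regardless of P. Recomputing H per unit gives 3, 2, 5, 4, 1, 3; average 3.

3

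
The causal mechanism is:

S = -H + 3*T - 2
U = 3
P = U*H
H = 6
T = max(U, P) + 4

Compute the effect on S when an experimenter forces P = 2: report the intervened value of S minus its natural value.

do(P=2) replaces the equation P = U*H with the constant P = 2.
T = max(U, P) + 4  [with U=3, P=2]  = 7
S = -H + 3*T - 2  [with H=6, T=7]  = 13
Without intervention: P = U*H  [with U=3, H=6]  = 18; T = max(U, P) + 4  [with U=3, P=18]  = 22; S = -H + 3*T - 2  [with H=6, T=22]  = 58.
Change = 13 − 58 = -45.

-45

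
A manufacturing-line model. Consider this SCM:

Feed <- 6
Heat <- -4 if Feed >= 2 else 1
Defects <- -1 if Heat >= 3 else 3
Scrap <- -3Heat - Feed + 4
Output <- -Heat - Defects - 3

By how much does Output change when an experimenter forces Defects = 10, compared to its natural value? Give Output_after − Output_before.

-7

do(Defects=10) replaces the equation Defects <- -1 if Heat >= 3 else 3 with the constant Defects = 10.
Heat = -4 if Feed >= 2 else 1  [with Feed=6]  = -4
Output = -Heat - Defects - 3  [with Heat=-4, Defects=10]  = -9
Without intervention: Heat = -4 if Feed >= 2 else 1  [with Feed=6]  = -4; Defects = -1 if Heat >= 3 else 3  [with Heat=-4]  = 3; Output = -Heat - Defects - 3  [with Heat=-4, Defects=3]  = -2.
Change = -9 − (-2) = -7.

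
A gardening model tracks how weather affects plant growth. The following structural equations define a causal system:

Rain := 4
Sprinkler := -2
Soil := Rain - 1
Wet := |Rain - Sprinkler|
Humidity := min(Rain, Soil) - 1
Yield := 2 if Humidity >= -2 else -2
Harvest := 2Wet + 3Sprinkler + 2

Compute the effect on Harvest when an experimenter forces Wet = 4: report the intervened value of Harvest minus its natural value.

-4

The intervention breaks the incoming arrows to Wet: Wet := |Rain - Sprinkler| no longer applies, and Wet = 4.
Harvest = 2Wet + 3Sprinkler + 2  [with Wet=4, Sprinkler=-2]  = 4
Without intervention: Wet = |Rain - Sprinkler|  [with Rain=4, Sprinkler=-2]  = 6; Harvest = 2Wet + 3Sprinkler + 2  [with Wet=6, Sprinkler=-2]  = 8.
Change = 4 − 8 = -4.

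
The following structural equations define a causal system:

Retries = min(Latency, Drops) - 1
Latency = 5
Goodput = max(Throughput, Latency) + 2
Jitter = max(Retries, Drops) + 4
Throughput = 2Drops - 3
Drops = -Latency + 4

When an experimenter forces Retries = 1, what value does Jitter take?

5

The intervention breaks the incoming arrows to Retries: Retries = min(Latency, Drops) - 1 no longer applies, and Retries = 1.
Drops = -Latency + 4  [with Latency=5]  = -1
Jitter = max(Retries, Drops) + 4  [with Retries=1, Drops=-1]  = 5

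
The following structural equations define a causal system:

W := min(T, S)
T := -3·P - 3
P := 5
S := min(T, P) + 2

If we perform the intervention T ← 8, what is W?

7

Under do(T=8), the mechanism T := -3·P - 3 is discarded; T is fixed at 8.
S = min(T, P) + 2  [with T=8, P=5]  = 7
W = min(T, S)  [with T=8, S=7]  = 7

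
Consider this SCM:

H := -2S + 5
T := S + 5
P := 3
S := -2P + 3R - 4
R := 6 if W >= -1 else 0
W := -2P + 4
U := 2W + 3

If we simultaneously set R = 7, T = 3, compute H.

-17

Setting R = 7, T = 3 by intervention discards those variables' equations.
S = -2P + 3R - 4  [with P=3, R=7]  = 11
H = -2S + 5  [with S=11]  = -17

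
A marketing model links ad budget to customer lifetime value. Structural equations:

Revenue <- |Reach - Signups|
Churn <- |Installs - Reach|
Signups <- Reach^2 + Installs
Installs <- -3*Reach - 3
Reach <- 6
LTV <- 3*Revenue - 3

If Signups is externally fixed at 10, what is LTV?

The intervention breaks the incoming arrows to Signups: Signups <- Reach^2 + Installs no longer applies, and Signups = 10.
Revenue = |Reach - Signups|  [with Reach=6, Signups=10]  = 4
LTV = 3*Revenue - 3  [with Revenue=4]  = 9

9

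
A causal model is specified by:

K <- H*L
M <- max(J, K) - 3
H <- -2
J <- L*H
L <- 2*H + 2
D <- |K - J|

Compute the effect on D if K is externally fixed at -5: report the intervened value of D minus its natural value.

9

do(K=-5) replaces the equation K <- H*L with the constant K = -5.
L = 2*H + 2  [with H=-2]  = -2
J = L*H  [with L=-2, H=-2]  = 4
D = |K - J|  [with K=-5, J=4]  = 9
Without intervention: L = 2*H + 2  [with H=-2]  = -2; K = H*L  [with H=-2, L=-2]  = 4; J = L*H  [with L=-2, H=-2]  = 4; D = |K - J|  [with K=4, J=4]  = 0.
Change = 9 − 0 = 9.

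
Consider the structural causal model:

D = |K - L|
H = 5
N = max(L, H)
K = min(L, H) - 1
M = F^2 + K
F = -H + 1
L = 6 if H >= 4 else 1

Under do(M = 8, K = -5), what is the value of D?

Under do(M = 8, K = -5), each intervened variable's structural equation is replaced by its fixed value.
L = 6 if H >= 4 else 1  [with H=5]  = 6
D = |K - L|  [with K=-5, L=6]  = 11

11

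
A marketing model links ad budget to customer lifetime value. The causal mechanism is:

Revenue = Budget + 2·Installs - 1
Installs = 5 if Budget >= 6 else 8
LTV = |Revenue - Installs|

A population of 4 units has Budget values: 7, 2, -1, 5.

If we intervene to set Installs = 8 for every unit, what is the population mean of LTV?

do(Installs=8) breaks Installs's dependence on Budget. With Installs=8 fixed, LTV across the units is 14, 9, 6, 12, mean 10.25.

10.25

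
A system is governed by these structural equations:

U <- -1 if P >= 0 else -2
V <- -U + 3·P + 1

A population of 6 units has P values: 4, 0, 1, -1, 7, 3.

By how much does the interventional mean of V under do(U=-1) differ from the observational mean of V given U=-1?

-2

Every unit gets U=-1 under the intervention. V values become 14, 2, 5, -1, 23, 11; E[V|do(U=-1)] = 9.
E[V|U=-1] averages over only the 5 units with U=-1 (P = 4, 0, 1, 7, 3): V = 14, 2, 5, 23, 11, mean 11.
Difference = 9 − 11 = -2.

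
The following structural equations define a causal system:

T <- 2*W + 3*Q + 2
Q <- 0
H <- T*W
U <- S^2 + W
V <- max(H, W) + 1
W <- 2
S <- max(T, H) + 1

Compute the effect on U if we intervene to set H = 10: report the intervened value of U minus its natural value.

The intervention breaks the incoming arrows to H: H <- T*W no longer applies, and H = 10.
T = 2*W + 3*Q + 2  [with W=2, Q=0]  = 6
S = max(T, H) + 1  [with T=6, H=10]  = 11
U = S^2 + W  [with S=11, W=2]  = 123
Without intervention: T = 2*W + 3*Q + 2  [with W=2, Q=0]  = 6; H = T*W  [with T=6, W=2]  = 12; S = max(T, H) + 1  [with T=6, H=12]  = 13; U = S^2 + W  [with S=13, W=2]  = 171.
Change = 123 − 171 = -48.

-48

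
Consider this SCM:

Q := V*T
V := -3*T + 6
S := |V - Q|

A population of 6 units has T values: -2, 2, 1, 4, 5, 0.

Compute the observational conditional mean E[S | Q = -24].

E[S|Q=-24] averages over only the 2 units with Q=-24 (T = -2, 4): S = 36, 18, mean 27.

27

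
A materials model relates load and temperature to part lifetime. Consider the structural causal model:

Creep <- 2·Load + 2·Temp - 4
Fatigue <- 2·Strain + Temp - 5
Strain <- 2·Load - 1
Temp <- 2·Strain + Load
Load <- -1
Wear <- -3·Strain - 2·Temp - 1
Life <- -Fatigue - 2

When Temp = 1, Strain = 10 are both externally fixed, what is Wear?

Setting Temp = 1, Strain = 10 by intervention discards those variables' equations.
Wear = -3·Strain - 2·Temp - 1  [with Strain=10, Temp=1]  = -33

-33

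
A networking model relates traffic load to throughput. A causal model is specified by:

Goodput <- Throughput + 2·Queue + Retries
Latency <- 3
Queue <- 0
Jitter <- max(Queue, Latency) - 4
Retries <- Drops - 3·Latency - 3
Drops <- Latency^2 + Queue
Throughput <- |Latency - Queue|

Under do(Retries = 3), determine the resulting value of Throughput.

Under do(Retries=3), the mechanism Retries <- Drops - 3·Latency - 3 is discarded; Retries is fixed at 3.
Since Throughput is not a descendant of the intervened variable, it is unaffected.
Throughput = |Latency - Queue|  [with Latency=3, Queue=0]  = 3

3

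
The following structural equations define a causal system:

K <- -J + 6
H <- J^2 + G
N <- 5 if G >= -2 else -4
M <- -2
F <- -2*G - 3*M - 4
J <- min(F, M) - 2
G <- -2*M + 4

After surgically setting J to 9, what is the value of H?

Under do(J=9), the mechanism J <- min(F, M) - 2 is discarded; J is fixed at 9.
G = -2*M + 4  [with M=-2]  = 8
H = J^2 + G  [with J=9, G=8]  = 89

89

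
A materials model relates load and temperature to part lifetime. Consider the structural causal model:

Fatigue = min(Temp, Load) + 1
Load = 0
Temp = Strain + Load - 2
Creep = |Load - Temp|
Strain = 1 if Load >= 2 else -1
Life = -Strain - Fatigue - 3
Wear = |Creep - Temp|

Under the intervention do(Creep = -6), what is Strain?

-1

The intervention breaks the incoming arrows to Creep: Creep = |Load - Temp| no longer applies, and Creep = -6.
Since Strain is not a descendant of the intervened variable, it is unaffected.
Strain = 1 if Load >= 2 else -1  [with Load=0]  = -1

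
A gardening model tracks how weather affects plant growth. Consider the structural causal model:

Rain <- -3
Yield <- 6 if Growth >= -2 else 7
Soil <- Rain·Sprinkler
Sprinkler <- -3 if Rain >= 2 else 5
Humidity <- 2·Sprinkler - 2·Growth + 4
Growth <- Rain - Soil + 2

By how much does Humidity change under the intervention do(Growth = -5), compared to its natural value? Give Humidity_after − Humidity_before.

Intervening sets Growth = -5 and removes its equation (Growth <- Rain - Soil + 2).
Sprinkler = -3 if Rain >= 2 else 5  [with Rain=-3]  = 5
Humidity = 2·Sprinkler - 2·Growth + 4  [with Sprinkler=5, Growth=-5]  = 24
Without intervention: Sprinkler = -3 if Rain >= 2 else 5  [with Rain=-3]  = 5; Soil = Rain·Sprinkler  [with Rain=-3, Sprinkler=5]  = -15; Growth = Rain - Soil + 2  [with Rain=-3, Soil=-15]  = 14; Humidity = 2·Sprinkler - 2·Growth + 4  [with Sprinkler=5, Growth=14]  = -14.
Change = 24 − (-14) = 38.

38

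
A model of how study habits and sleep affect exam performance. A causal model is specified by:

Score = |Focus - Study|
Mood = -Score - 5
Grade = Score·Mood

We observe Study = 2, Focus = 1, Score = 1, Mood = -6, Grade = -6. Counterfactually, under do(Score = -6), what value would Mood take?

1

The intervention breaks the incoming arrows to Score: Score = |Focus - Study| no longer applies, and Score = -6.
Mood = -Score - 5  [with Score=-6]  = 1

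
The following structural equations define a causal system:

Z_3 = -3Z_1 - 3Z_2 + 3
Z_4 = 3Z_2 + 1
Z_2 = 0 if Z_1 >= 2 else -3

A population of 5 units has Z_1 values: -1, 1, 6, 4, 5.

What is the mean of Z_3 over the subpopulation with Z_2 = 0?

-12

Observing Z_2=0 restricts to units where Z_2's equation naturally yields 0: Z_1 ∈ {6, 4, 5}. In that subpopulation Z_3 = -15, -9, -12, mean -12.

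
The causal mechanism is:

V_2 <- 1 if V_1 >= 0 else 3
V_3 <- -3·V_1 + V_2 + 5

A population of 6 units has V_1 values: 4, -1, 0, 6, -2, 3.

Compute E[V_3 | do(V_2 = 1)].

1

Every unit gets V_2=1 under the intervention. V_3 values become -6, 9, 6, -12, 12, -3; E[V_3|do(V_2=1)] = 1.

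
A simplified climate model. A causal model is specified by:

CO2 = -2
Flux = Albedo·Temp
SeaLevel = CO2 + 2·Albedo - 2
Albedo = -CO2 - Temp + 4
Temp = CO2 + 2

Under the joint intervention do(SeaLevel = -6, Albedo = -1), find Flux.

0

The joint intervention fixes SeaLevel = -6, Albedo = -1, removing each variable's own equation.
Temp = CO2 + 2  [with CO2=-2]  = 0
Flux = Albedo·Temp  [with Albedo=-1, Temp=0]  = 0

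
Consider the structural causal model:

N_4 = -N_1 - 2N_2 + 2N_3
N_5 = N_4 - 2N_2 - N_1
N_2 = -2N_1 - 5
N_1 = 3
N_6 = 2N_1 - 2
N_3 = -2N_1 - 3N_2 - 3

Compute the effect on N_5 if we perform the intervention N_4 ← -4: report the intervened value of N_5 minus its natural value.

-71

Intervening sets N_4 = -4 and removes its equation (N_4 = -N_1 - 2N_2 + 2N_3).
N_2 = -2N_1 - 5  [with N_1=3]  = -11
N_5 = N_4 - 2N_2 - N_1  [with N_4=-4, N_2=-11, N_1=3]  = 15
Without intervention: N_2 = -2N_1 - 5  [with N_1=3]  = -11; N_3 = -2N_1 - 3N_2 - 3  [with N_1=3, N_2=-11]  = 24; N_4 = -N_1 - 2N_2 + 2N_3  [with N_1=3, N_2=-11, N_3=24]  = 67; N_5 = N_4 - 2N_2 - N_1  [with N_4=67, N_2=-11, N_1=3]  = 86.
Change = 15 − 86 = -71.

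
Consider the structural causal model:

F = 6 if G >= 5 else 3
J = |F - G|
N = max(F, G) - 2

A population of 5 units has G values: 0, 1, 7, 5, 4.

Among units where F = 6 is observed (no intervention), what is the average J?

1

Observing F=6 restricts to units where F's equation naturally yields 6: G ∈ {7, 5}. In that subpopulation J = 1, 1, mean 1.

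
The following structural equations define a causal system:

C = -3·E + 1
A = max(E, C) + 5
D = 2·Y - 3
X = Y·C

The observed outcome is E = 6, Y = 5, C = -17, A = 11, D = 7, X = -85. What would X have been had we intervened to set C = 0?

The intervention breaks the incoming arrows to C: C = -3·E + 1 no longer applies, and C = 0.
X = Y·C  [with Y=5, C=0]  = 0

0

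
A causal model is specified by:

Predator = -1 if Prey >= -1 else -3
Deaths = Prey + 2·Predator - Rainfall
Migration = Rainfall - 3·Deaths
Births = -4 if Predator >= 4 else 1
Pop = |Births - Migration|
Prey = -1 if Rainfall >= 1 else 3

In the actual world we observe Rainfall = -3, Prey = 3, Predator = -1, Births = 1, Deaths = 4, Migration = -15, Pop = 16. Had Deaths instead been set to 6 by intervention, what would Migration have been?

The intervention breaks the incoming arrows to Deaths: Deaths = Prey + 2·Predator - Rainfall no longer applies, and Deaths = 6.
Migration = Rainfall - 3·Deaths  [with Rainfall=-3, Deaths=6]  = -21

-21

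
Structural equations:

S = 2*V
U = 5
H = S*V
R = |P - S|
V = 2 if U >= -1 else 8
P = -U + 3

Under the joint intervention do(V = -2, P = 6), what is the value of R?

10

Setting V = -2, P = 6 by intervention discards those variables' equations.
S = 2*V  [with V=-2]  = -4
R = |P - S|  [with P=6, S=-4]  = 10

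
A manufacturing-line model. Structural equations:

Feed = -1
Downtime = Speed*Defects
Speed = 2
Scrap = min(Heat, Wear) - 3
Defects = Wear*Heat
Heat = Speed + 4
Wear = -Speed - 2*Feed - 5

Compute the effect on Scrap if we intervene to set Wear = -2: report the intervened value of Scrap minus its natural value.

Under do(Wear=-2), the mechanism Wear = -Speed - 2*Feed - 5 is discarded; Wear is fixed at -2.
Heat = Speed + 4  [with Speed=2]  = 6
Scrap = min(Heat, Wear) - 3  [with Heat=6, Wear=-2]  = -5
Without intervention: Heat = Speed + 4  [with Speed=2]  = 6; Wear = -Speed - 2*Feed - 5  [with Speed=2, Feed=-1]  = -5; Scrap = min(Heat, Wear) - 3  [with Heat=6, Wear=-5]  = -8.
Change = -5 − (-8) = 3.

3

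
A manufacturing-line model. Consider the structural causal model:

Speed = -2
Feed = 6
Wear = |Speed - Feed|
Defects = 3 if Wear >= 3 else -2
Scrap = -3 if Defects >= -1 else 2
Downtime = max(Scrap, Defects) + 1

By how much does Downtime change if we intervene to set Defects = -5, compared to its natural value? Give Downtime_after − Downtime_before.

Under do(Defects=-5), the mechanism Defects = 3 if Wear >= 3 else -2 is discarded; Defects is fixed at -5.
Scrap = -3 if Defects >= -1 else 2  [with Defects=-5]  = 2
Downtime = max(Scrap, Defects) + 1  [with Scrap=2, Defects=-5]  = 3
Without intervention: Wear = |Speed - Feed|  [with Speed=-2, Feed=6]  = 8; Defects = 3 if Wear >= 3 else -2  [with Wear=8]  = 3; Scrap = -3 if Defects >= -1 else 2  [with Defects=3]  = -3; Downtime = max(Scrap, Defects) + 1  [with Scrap=-3, Defects=3]  = 4.
Change = 3 − 4 = -1.

-1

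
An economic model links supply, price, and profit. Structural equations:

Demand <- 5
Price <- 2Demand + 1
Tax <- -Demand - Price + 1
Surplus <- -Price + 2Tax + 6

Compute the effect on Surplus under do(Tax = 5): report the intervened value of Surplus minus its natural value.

40

The intervention breaks the incoming arrows to Tax: Tax <- -Demand - Price + 1 no longer applies, and Tax = 5.
Price = 2Demand + 1  [with Demand=5]  = 11
Surplus = -Price + 2Tax + 6  [with Price=11, Tax=5]  = 5
Without intervention: Price = 2Demand + 1  [with Demand=5]  = 11; Tax = -Demand - Price + 1  [with Demand=5, Price=11]  = -15; Surplus = -Price + 2Tax + 6  [with Price=11, Tax=-15]  = -35.
Change = 5 − (-35) = 40.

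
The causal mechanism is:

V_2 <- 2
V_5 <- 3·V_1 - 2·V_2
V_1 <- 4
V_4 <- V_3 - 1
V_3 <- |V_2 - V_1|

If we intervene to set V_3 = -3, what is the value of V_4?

-4

The intervention breaks the incoming arrows to V_3: V_3 <- |V_2 - V_1| no longer applies, and V_3 = -3.
V_4 = V_3 - 1  [with V_3=-3]  = -4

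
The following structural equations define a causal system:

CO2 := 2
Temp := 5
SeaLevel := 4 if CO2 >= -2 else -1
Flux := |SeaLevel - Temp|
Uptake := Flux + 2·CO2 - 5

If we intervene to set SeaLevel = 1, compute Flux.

The intervention breaks the incoming arrows to SeaLevel: SeaLevel := 4 if CO2 >= -2 else -1 no longer applies, and SeaLevel = 1.
Flux = |SeaLevel - Temp|  [with SeaLevel=1, Temp=5]  = 4

4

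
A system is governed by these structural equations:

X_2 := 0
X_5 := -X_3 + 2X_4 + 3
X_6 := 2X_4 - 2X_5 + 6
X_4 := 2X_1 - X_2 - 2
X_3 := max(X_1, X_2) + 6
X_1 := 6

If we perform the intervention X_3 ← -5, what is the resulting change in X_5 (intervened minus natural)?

do(X_3=-5) replaces the equation X_3 := max(X_1, X_2) + 6 with the constant X_3 = -5.
X_4 = 2X_1 - X_2 - 2  [with X_1=6, X_2=0]  = 10
X_5 = -X_3 + 2X_4 + 3  [with X_3=-5, X_4=10]  = 28
Without intervention: X_3 = max(X_1, X_2) + 6  [with X_1=6, X_2=0]  = 12; X_4 = 2X_1 - X_2 - 2  [with X_1=6, X_2=0]  = 10; X_5 = -X_3 + 2X_4 + 3  [with X_3=12, X_4=10]  = 11.
Change = 28 − 11 = 17.

17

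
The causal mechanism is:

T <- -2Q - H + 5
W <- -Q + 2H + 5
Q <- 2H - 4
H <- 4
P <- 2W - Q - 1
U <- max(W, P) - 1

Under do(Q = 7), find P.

4

Under do(Q=7), the mechanism Q <- 2H - 4 is discarded; Q is fixed at 7.
W = -Q + 2H + 5  [with Q=7, H=4]  = 6
P = 2W - Q - 1  [with W=6, Q=7]  = 4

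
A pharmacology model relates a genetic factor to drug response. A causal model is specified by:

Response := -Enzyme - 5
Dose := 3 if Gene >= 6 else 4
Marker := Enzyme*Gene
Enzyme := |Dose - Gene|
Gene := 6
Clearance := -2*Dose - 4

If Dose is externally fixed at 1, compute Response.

-10

do(Dose=1) replaces the equation Dose := 3 if Gene >= 6 else 4 with the constant Dose = 1.
Enzyme = |Dose - Gene|  [with Dose=1, Gene=6]  = 5
Response = -Enzyme - 5  [with Enzyme=5]  = -10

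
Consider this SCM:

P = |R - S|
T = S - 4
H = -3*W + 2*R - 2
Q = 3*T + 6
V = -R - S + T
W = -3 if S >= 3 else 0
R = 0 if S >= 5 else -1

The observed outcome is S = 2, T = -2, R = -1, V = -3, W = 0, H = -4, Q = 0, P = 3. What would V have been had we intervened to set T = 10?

Under do(T=10), the mechanism T = S - 4 is discarded; T is fixed at 10.
R = 0 if S >= 5 else -1  [with S=2]  = -1
V = -R - S + T  [with R=-1, S=2, T=10]  = 9

9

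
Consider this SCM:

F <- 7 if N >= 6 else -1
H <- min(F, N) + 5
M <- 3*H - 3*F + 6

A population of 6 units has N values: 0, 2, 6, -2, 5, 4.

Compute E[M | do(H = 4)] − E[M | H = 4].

-4

Under do(H=4), H's equation is replaced by H=4 for every unit. Per-unit M: 21, 21, -3, 21, 21, 21. Mean = 17.
Conditioning on H=4 selects the 4 unit(s) with N ∈ {0, 2, 5, 4}. Their M values: 21, 21, 21, 21. Mean = 21.
Difference = 17 − 21 = -4.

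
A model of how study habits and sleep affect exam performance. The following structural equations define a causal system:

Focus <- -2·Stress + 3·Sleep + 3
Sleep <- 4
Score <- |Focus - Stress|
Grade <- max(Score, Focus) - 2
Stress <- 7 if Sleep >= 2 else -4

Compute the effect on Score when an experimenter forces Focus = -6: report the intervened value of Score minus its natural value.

The intervention breaks the incoming arrows to Focus: Focus <- -2·Stress + 3·Sleep + 3 no longer applies, and Focus = -6.
Stress = 7 if Sleep >= 2 else -4  [with Sleep=4]  = 7
Score = |Focus - Stress|  [with Focus=-6, Stress=7]  = 13
Without intervention: Stress = 7 if Sleep >= 2 else -4  [with Sleep=4]  = 7; Focus = -2·Stress + 3·Sleep + 3  [with Stress=7, Sleep=4]  = 1; Score = |Focus - Stress|  [with Focus=1, Stress=7]  = 6.
Change = 13 − 6 = 7.

7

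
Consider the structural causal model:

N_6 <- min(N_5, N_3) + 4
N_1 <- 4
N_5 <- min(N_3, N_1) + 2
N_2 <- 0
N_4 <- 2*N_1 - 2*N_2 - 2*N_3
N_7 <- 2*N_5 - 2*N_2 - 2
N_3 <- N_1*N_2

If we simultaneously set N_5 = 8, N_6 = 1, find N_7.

Under do(N_5 = 8, N_6 = 1), each intervened variable's structural equation is replaced by its fixed value.
N_7 = 2*N_5 - 2*N_2 - 2  [with N_5=8, N_2=0]  = 14

14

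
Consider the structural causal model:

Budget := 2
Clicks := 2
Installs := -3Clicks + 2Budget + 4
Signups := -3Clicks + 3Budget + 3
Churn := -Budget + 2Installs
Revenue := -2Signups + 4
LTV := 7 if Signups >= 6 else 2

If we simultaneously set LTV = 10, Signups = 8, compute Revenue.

Setting LTV = 10, Signups = 8 by intervention discards those variables' equations.
Revenue = -2Signups + 4  [with Signups=8]  = -12

-12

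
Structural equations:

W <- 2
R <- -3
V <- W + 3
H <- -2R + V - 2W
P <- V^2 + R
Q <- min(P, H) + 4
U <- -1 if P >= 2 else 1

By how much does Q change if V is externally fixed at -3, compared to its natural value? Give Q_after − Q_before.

The intervention breaks the incoming arrows to V: V <- W + 3 no longer applies, and V = -3.
H = -2R + V - 2W  [with R=-3, V=-3, W=2]  = -1
P = V^2 + R  [with V=-3, R=-3]  = 6
Q = min(P, H) + 4  [with P=6, H=-1]  = 3
Without intervention: V = W + 3  [with W=2]  = 5; H = -2R + V - 2W  [with R=-3, V=5, W=2]  = 7; P = V^2 + R  [with V=5, R=-3]  = 22; Q = min(P, H) + 4  [with P=22, H=7]  = 11.
Change = 3 − 11 = -8.

-8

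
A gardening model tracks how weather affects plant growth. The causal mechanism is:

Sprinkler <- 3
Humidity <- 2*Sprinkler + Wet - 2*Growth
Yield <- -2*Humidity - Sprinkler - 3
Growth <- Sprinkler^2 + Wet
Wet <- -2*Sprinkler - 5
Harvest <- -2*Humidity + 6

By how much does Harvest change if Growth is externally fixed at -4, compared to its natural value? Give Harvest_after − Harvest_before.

The intervention breaks the incoming arrows to Growth: Growth <- Sprinkler^2 + Wet no longer applies, and Growth = -4.
Wet = -2*Sprinkler - 5  [with Sprinkler=3]  = -11
Humidity = 2*Sprinkler + Wet - 2*Growth  [with Sprinkler=3, Wet=-11, Growth=-4]  = 3
Harvest = -2*Humidity + 6  [with Humidity=3]  = 0
Without intervention: Wet = -2*Sprinkler - 5  [with Sprinkler=3]  = -11; Growth = Sprinkler^2 + Wet  [with Sprinkler=3, Wet=-11]  = -2; Humidity = 2*Sprinkler + Wet - 2*Growth  [with Sprinkler=3, Wet=-11, Growth=-2]  = -1; Harvest = -2*Humidity + 6  [with Humidity=-1]  = 8.
Change = 0 − 8 = -8.

-8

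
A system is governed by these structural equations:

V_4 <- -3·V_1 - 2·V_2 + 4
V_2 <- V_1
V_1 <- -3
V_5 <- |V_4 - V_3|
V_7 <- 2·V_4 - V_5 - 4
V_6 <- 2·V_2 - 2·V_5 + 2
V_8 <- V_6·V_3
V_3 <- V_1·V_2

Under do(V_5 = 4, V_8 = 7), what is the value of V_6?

The joint intervention fixes V_5 = 4, V_8 = 7, removing each variable's own equation.
V_2 = V_1  [with V_1=-3]  = -3
V_6 = 2·V_2 - 2·V_5 + 2  [with V_2=-3, V_5=4]  = -12

-12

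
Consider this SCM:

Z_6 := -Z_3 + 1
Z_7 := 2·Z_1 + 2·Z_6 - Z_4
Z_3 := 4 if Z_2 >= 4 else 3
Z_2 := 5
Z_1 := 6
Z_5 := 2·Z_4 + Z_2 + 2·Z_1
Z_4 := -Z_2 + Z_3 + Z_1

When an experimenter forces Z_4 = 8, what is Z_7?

-2

The intervention breaks the incoming arrows to Z_4: Z_4 := -Z_2 + Z_3 + Z_1 no longer applies, and Z_4 = 8.
Z_3 = 4 if Z_2 >= 4 else 3  [with Z_2=5]  = 4
Z_6 = -Z_3 + 1  [with Z_3=4]  = -3
Z_7 = 2·Z_1 + 2·Z_6 - Z_4  [with Z_1=6, Z_6=-3, Z_4=8]  = -2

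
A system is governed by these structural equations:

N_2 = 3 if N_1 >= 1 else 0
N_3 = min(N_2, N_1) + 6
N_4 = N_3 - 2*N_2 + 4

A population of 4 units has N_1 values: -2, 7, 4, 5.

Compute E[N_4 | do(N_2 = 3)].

5.75

Under do(N_2=3), N_2's equation is replaced by N_2=3 for every unit. Per-unit N_4: 2, 7, 7, 7. Mean = 5.75.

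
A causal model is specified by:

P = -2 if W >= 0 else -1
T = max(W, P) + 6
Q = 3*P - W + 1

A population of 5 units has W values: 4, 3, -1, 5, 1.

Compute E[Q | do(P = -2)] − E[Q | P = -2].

0.85

The intervention sets P=-2 in all 5 units regardless of W. Recomputing Q per unit gives -9, -8, -4, -10, -6; average -7.4.
E[Q|P=-2] averages over only the 4 units with P=-2 (W = 4, 3, 5, 1): Q = -9, -8, -10, -6, mean -8.25.
Difference = -7.4 − (-8.25) = 0.85.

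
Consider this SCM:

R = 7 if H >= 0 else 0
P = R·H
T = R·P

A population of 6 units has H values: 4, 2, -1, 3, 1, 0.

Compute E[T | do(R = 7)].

Under do(R=7), R's equation is replaced by R=7 for every unit. Per-unit T: 196, 98, -49, 147, 49, 0. Mean = 73.5.

73.5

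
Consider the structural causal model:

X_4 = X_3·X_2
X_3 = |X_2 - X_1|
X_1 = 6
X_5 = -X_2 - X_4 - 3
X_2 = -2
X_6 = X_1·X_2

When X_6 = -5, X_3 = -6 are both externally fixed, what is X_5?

-13

Under do(X_6 = -5, X_3 = -6), each intervened variable's structural equation is replaced by its fixed value.
X_4 = X_3·X_2  [with X_3=-6, X_2=-2]  = 12
X_5 = -X_2 - X_4 - 3  [with X_2=-2, X_4=12]  = -13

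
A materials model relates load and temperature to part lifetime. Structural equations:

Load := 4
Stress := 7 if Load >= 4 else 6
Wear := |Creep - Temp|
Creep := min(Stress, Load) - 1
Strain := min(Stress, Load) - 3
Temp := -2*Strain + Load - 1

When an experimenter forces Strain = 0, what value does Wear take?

The intervention breaks the incoming arrows to Strain: Strain := min(Stress, Load) - 3 no longer applies, and Strain = 0.
Stress = 7 if Load >= 4 else 6  [with Load=4]  = 7
Temp = -2*Strain + Load - 1  [with Strain=0, Load=4]  = 3
Creep = min(Stress, Load) - 1  [with Stress=7, Load=4]  = 3
Wear = |Creep - Temp|  [with Creep=3, Temp=3]  = 0

0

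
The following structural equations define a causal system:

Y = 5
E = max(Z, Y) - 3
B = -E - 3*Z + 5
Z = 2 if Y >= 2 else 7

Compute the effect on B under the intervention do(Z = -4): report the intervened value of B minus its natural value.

Under do(Z=-4), the mechanism Z = 2 if Y >= 2 else 7 is discarded; Z is fixed at -4.
E = max(Z, Y) - 3  [with Z=-4, Y=5]  = 2
B = -E - 3*Z + 5  [with E=2, Z=-4]  = 15
Without intervention: Z = 2 if Y >= 2 else 7  [with Y=5]  = 2; E = max(Z, Y) - 3  [with Z=2, Y=5]  = 2; B = -E - 3*Z + 5  [with E=2, Z=2]  = -3.
Change = 15 − (-3) = 18.

18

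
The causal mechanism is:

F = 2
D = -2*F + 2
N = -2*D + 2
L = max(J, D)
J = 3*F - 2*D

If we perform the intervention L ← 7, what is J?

do(L=7) replaces the equation L = max(J, D) with the constant L = 7.
J is not downstream of the intervention, so its value is determined by the original equations.
D = -2*F + 2  [with F=2]  = -2
J = 3*F - 2*D  [with F=2, D=-2]  = 10

10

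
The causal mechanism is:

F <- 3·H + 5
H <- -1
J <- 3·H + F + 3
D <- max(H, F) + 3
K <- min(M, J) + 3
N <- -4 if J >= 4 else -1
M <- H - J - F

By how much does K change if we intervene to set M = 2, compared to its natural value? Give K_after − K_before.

Under do(M=2), the mechanism M <- H - J - F is discarded; M is fixed at 2.
F = 3·H + 5  [with H=-1]  = 2
J = 3·H + F + 3  [with H=-1, F=2]  = 2
K = min(M, J) + 3  [with M=2, J=2]  = 5
Without intervention: F = 3·H + 5  [with H=-1]  = 2; J = 3·H + F + 3  [with H=-1, F=2]  = 2; M = H - J - F  [with H=-1, J=2, F=2]  = -5; K = min(M, J) + 3  [with M=-5, J=2]  = -2.
Change = 5 − (-2) = 7.

7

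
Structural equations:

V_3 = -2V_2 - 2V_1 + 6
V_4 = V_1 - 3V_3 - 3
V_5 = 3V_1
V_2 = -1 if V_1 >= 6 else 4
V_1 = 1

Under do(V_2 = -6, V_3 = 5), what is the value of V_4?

-17

Setting V_2 = -6, V_3 = 5 by intervention discards those variables' equations.
V_4 = V_1 - 3V_3 - 3  [with V_1=1, V_3=5]  = -17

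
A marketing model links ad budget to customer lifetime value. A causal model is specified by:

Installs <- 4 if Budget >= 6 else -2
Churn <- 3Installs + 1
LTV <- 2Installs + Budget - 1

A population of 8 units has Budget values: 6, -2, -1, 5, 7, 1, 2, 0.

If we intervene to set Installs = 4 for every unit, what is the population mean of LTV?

9.25

Every unit gets Installs=4 under the intervention. LTV values become 13, 5, 6, 12, 14, 8, 9, 7; E[LTV|do(Installs=4)] = 9.25.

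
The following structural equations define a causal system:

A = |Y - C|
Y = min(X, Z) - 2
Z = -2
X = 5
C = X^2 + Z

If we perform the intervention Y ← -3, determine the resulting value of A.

Intervening sets Y = -3 and removes its equation (Y = min(X, Z) - 2).
C = X^2 + Z  [with X=5, Z=-2]  = 23
A = |Y - C|  [with Y=-3, C=23]  = 26

26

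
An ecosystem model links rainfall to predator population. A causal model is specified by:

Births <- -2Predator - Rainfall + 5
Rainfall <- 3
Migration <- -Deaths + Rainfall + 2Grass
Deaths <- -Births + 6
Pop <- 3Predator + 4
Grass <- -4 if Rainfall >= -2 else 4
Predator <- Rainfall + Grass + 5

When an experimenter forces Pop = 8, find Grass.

-4

Under do(Pop=8), the mechanism Pop <- 3Predator + 4 is discarded; Pop is fixed at 8.
Grass is not downstream of the intervention, so its value is determined by the original equations.
Grass = -4 if Rainfall >= -2 else 4  [with Rainfall=3]  = -4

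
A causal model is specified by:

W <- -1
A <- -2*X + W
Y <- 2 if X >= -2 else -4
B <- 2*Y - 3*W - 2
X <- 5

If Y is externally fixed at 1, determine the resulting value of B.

3

do(Y=1) replaces the equation Y <- 2 if X >= -2 else -4 with the constant Y = 1.
B = 2*Y - 3*W - 2  [with Y=1, W=-1]  = 3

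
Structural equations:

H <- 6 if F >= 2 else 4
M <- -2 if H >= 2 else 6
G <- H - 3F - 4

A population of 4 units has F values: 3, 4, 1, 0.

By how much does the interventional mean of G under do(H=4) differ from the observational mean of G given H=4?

The intervention sets H=4 in all 4 units regardless of F. Recomputing G per unit gives -9, -12, -3, 0; average -6.
Conditioning on H=4 selects the 2 unit(s) with F ∈ {1, 0}. Their G values: -3, 0. Mean = -1.5.
Difference = -6 − (-1.5) = -4.5.

-4.5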